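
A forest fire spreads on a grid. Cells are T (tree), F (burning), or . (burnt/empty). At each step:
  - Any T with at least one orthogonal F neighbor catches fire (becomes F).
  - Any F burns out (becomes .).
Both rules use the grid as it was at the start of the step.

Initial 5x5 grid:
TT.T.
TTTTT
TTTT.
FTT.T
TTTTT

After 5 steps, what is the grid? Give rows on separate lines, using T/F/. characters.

Step 1: 3 trees catch fire, 1 burn out
  TT.T.
  TTTTT
  FTTT.
  .FT.T
  FTTTT
Step 2: 4 trees catch fire, 3 burn out
  TT.T.
  FTTTT
  .FTT.
  ..F.T
  .FTTT
Step 3: 4 trees catch fire, 4 burn out
  FT.T.
  .FTTT
  ..FT.
  ....T
  ..FTT
Step 4: 4 trees catch fire, 4 burn out
  .F.T.
  ..FTT
  ...F.
  ....T
  ...FT
Step 5: 2 trees catch fire, 4 burn out
  ...T.
  ...FT
  .....
  ....T
  ....F

...T.
...FT
.....
....T
....F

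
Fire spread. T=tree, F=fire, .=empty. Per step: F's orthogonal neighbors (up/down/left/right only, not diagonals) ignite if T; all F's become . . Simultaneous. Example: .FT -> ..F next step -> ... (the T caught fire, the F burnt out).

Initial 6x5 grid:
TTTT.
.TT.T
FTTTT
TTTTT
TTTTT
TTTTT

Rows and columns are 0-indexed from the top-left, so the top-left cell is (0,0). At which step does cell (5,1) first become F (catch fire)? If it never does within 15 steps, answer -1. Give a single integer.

Step 1: cell (5,1)='T' (+2 fires, +1 burnt)
Step 2: cell (5,1)='T' (+4 fires, +2 burnt)
Step 3: cell (5,1)='T' (+6 fires, +4 burnt)
Step 4: cell (5,1)='F' (+6 fires, +6 burnt)
  -> target ignites at step 4
Step 5: cell (5,1)='.' (+5 fires, +6 burnt)
Step 6: cell (5,1)='.' (+2 fires, +5 burnt)
Step 7: cell (5,1)='.' (+1 fires, +2 burnt)
Step 8: cell (5,1)='.' (+0 fires, +1 burnt)
  fire out at step 8

4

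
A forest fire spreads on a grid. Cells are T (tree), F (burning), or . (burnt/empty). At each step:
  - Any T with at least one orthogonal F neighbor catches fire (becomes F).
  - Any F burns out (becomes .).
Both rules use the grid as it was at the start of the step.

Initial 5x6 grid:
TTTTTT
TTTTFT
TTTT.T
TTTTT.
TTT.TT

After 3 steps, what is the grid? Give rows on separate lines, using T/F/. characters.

Step 1: 3 trees catch fire, 1 burn out
  TTTTFT
  TTTF.F
  TTTT.T
  TTTTT.
  TTT.TT
Step 2: 5 trees catch fire, 3 burn out
  TTTF.F
  TTF...
  TTTF.F
  TTTTT.
  TTT.TT
Step 3: 4 trees catch fire, 5 burn out
  TTF...
  TF....
  TTF...
  TTTFT.
  TTT.TT

TTF...
TF....
TTF...
TTTFT.
TTT.TT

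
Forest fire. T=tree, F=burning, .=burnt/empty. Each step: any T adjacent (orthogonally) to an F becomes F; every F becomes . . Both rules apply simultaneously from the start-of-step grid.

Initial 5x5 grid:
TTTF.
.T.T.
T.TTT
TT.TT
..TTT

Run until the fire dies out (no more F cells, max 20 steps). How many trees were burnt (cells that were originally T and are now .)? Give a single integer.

Answer: 13

Derivation:
Step 1: +2 fires, +1 burnt (F count now 2)
Step 2: +2 fires, +2 burnt (F count now 2)
Step 3: +5 fires, +2 burnt (F count now 5)
Step 4: +2 fires, +5 burnt (F count now 2)
Step 5: +2 fires, +2 burnt (F count now 2)
Step 6: +0 fires, +2 burnt (F count now 0)
Fire out after step 6
Initially T: 16, now '.': 22
Total burnt (originally-T cells now '.'): 13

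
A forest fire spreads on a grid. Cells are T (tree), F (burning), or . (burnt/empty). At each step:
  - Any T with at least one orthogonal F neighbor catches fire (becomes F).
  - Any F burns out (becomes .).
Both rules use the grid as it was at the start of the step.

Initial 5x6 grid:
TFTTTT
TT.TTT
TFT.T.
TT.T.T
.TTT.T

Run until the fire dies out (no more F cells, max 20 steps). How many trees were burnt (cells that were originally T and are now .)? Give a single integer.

Answer: 19

Derivation:
Step 1: +6 fires, +2 burnt (F count now 6)
Step 2: +4 fires, +6 burnt (F count now 4)
Step 3: +3 fires, +4 burnt (F count now 3)
Step 4: +3 fires, +3 burnt (F count now 3)
Step 5: +3 fires, +3 burnt (F count now 3)
Step 6: +0 fires, +3 burnt (F count now 0)
Fire out after step 6
Initially T: 21, now '.': 28
Total burnt (originally-T cells now '.'): 19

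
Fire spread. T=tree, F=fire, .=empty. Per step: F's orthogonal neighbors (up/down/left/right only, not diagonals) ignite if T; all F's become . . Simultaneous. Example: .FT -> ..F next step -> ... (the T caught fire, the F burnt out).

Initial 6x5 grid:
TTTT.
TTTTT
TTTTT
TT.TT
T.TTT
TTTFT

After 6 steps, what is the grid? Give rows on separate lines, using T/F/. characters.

Step 1: 3 trees catch fire, 1 burn out
  TTTT.
  TTTTT
  TTTTT
  TT.TT
  T.TFT
  TTF.F
Step 2: 4 trees catch fire, 3 burn out
  TTTT.
  TTTTT
  TTTTT
  TT.FT
  T.F.F
  TF...
Step 3: 3 trees catch fire, 4 burn out
  TTTT.
  TTTTT
  TTTFT
  TT..F
  T....
  F....
Step 4: 4 trees catch fire, 3 burn out
  TTTT.
  TTTFT
  TTF.F
  TT...
  F....
  .....
Step 5: 5 trees catch fire, 4 burn out
  TTTF.
  TTF.F
  TF...
  FT...
  .....
  .....
Step 6: 4 trees catch fire, 5 burn out
  TTF..
  TF...
  F....
  .F...
  .....
  .....

TTF..
TF...
F....
.F...
.....
.....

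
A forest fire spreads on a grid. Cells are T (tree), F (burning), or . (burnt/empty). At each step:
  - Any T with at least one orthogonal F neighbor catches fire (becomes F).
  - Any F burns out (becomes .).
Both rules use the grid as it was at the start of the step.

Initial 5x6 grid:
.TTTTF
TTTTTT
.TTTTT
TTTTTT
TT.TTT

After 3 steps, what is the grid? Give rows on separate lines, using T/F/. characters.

Step 1: 2 trees catch fire, 1 burn out
  .TTTF.
  TTTTTF
  .TTTTT
  TTTTTT
  TT.TTT
Step 2: 3 trees catch fire, 2 burn out
  .TTF..
  TTTTF.
  .TTTTF
  TTTTTT
  TT.TTT
Step 3: 4 trees catch fire, 3 burn out
  .TF...
  TTTF..
  .TTTF.
  TTTTTF
  TT.TTT

.TF...
TTTF..
.TTTF.
TTTTTF
TT.TTT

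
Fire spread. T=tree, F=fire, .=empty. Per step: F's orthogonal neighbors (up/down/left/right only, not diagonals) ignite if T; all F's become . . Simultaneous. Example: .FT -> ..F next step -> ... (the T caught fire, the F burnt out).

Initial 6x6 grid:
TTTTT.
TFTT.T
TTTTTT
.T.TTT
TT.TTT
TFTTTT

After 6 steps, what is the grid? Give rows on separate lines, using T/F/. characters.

Step 1: 7 trees catch fire, 2 burn out
  TFTTT.
  F.FT.T
  TFTTTT
  .T.TTT
  TF.TTT
  F.FTTT
Step 2: 8 trees catch fire, 7 burn out
  F.FTT.
  ...F.T
  F.FTTT
  .F.TTT
  F..TTT
  ...FTT
Step 3: 4 trees catch fire, 8 burn out
  ...FT.
  .....T
  ...FTT
  ...TTT
  ...FTT
  ....FT
Step 4: 5 trees catch fire, 4 burn out
  ....F.
  .....T
  ....FT
  ...FTT
  ....FT
  .....F
Step 5: 3 trees catch fire, 5 burn out
  ......
  .....T
  .....F
  ....FT
  .....F
  ......
Step 6: 2 trees catch fire, 3 burn out
  ......
  .....F
  ......
  .....F
  ......
  ......

......
.....F
......
.....F
......
......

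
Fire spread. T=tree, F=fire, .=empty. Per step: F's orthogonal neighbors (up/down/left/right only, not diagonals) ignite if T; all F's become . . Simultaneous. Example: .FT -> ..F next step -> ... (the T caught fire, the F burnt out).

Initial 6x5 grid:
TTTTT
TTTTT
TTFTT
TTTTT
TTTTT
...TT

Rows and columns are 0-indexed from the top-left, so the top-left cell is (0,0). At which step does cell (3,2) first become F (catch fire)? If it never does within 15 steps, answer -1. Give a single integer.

Step 1: cell (3,2)='F' (+4 fires, +1 burnt)
  -> target ignites at step 1
Step 2: cell (3,2)='.' (+8 fires, +4 burnt)
Step 3: cell (3,2)='.' (+8 fires, +8 burnt)
Step 4: cell (3,2)='.' (+5 fires, +8 burnt)
Step 5: cell (3,2)='.' (+1 fires, +5 burnt)
Step 6: cell (3,2)='.' (+0 fires, +1 burnt)
  fire out at step 6

1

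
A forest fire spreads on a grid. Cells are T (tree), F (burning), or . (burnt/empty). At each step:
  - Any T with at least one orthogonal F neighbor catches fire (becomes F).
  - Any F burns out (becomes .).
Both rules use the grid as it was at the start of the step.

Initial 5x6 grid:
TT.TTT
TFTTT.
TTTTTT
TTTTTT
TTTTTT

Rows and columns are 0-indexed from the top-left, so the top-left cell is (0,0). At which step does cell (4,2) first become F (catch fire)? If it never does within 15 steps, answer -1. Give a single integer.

Step 1: cell (4,2)='T' (+4 fires, +1 burnt)
Step 2: cell (4,2)='T' (+5 fires, +4 burnt)
Step 3: cell (4,2)='T' (+6 fires, +5 burnt)
Step 4: cell (4,2)='F' (+5 fires, +6 burnt)
  -> target ignites at step 4
Step 5: cell (4,2)='.' (+4 fires, +5 burnt)
Step 6: cell (4,2)='.' (+2 fires, +4 burnt)
Step 7: cell (4,2)='.' (+1 fires, +2 burnt)
Step 8: cell (4,2)='.' (+0 fires, +1 burnt)
  fire out at step 8

4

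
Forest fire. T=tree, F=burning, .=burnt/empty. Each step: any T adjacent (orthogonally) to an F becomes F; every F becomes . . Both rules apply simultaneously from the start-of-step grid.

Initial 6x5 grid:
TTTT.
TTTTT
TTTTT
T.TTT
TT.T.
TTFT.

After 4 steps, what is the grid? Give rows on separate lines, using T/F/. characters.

Step 1: 2 trees catch fire, 1 burn out
  TTTT.
  TTTTT
  TTTTT
  T.TTT
  TT.T.
  TF.F.
Step 2: 3 trees catch fire, 2 burn out
  TTTT.
  TTTTT
  TTTTT
  T.TTT
  TF.F.
  F....
Step 3: 2 trees catch fire, 3 burn out
  TTTT.
  TTTTT
  TTTTT
  T.TFT
  F....
  .....
Step 4: 4 trees catch fire, 2 burn out
  TTTT.
  TTTTT
  TTTFT
  F.F.F
  .....
  .....

TTTT.
TTTTT
TTTFT
F.F.F
.....
.....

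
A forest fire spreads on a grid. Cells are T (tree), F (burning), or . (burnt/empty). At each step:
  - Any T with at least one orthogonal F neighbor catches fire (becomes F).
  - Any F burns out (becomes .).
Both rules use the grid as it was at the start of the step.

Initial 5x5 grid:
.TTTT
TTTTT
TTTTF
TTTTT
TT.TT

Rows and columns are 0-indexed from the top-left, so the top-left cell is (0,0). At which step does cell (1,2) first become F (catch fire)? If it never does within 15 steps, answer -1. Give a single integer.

Step 1: cell (1,2)='T' (+3 fires, +1 burnt)
Step 2: cell (1,2)='T' (+5 fires, +3 burnt)
Step 3: cell (1,2)='F' (+5 fires, +5 burnt)
  -> target ignites at step 3
Step 4: cell (1,2)='.' (+4 fires, +5 burnt)
Step 5: cell (1,2)='.' (+4 fires, +4 burnt)
Step 6: cell (1,2)='.' (+1 fires, +4 burnt)
Step 7: cell (1,2)='.' (+0 fires, +1 burnt)
  fire out at step 7

3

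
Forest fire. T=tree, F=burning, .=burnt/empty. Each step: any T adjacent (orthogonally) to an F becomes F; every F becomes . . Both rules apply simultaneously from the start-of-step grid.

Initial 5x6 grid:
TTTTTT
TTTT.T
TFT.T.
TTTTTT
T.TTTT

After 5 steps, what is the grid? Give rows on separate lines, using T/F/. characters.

Step 1: 4 trees catch fire, 1 burn out
  TTTTTT
  TFTT.T
  F.F.T.
  TFTTTT
  T.TTTT
Step 2: 5 trees catch fire, 4 burn out
  TFTTTT
  F.FT.T
  ....T.
  F.FTTT
  T.TTTT
Step 3: 6 trees catch fire, 5 burn out
  F.FTTT
  ...F.T
  ....T.
  ...FTT
  F.FTTT
Step 4: 3 trees catch fire, 6 burn out
  ...FTT
  .....T
  ....T.
  ....FT
  ...FTT
Step 5: 4 trees catch fire, 3 burn out
  ....FT
  .....T
  ....F.
  .....F
  ....FT

....FT
.....T
....F.
.....F
....FT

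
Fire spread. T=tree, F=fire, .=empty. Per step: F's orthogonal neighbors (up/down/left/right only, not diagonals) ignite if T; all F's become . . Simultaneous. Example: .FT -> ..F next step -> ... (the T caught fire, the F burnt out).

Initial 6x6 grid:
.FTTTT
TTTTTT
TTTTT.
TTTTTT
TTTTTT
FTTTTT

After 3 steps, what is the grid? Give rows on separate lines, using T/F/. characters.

Step 1: 4 trees catch fire, 2 burn out
  ..FTTT
  TFTTTT
  TTTTT.
  TTTTTT
  FTTTTT
  .FTTTT
Step 2: 7 trees catch fire, 4 burn out
  ...FTT
  F.FTTT
  TFTTT.
  FTTTTT
  .FTTTT
  ..FTTT
Step 3: 7 trees catch fire, 7 burn out
  ....FT
  ...FTT
  F.FTT.
  .FTTTT
  ..FTTT
  ...FTT

....FT
...FTT
F.FTT.
.FTTTT
..FTTT
...FTT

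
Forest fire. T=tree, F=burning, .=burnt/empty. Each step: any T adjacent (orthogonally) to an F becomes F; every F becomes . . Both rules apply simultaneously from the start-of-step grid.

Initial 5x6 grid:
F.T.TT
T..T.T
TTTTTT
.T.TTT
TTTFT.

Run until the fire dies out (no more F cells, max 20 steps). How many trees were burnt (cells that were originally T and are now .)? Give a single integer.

Step 1: +4 fires, +2 burnt (F count now 4)
Step 2: +4 fires, +4 burnt (F count now 4)
Step 3: +7 fires, +4 burnt (F count now 7)
Step 4: +1 fires, +7 burnt (F count now 1)
Step 5: +1 fires, +1 burnt (F count now 1)
Step 6: +1 fires, +1 burnt (F count now 1)
Step 7: +1 fires, +1 burnt (F count now 1)
Step 8: +0 fires, +1 burnt (F count now 0)
Fire out after step 8
Initially T: 20, now '.': 29
Total burnt (originally-T cells now '.'): 19

Answer: 19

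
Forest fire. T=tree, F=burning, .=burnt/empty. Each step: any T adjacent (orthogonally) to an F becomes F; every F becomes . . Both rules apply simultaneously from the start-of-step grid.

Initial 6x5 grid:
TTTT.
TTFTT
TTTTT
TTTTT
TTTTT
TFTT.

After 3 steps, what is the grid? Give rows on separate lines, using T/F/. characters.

Step 1: 7 trees catch fire, 2 burn out
  TTFT.
  TF.FT
  TTFTT
  TTTTT
  TFTTT
  F.FT.
Step 2: 11 trees catch fire, 7 burn out
  TF.F.
  F...F
  TF.FT
  TFFTT
  F.FTT
  ...F.
Step 3: 6 trees catch fire, 11 burn out
  F....
  .....
  F...F
  F..FT
  ...FT
  .....

F....
.....
F...F
F..FT
...FT
.....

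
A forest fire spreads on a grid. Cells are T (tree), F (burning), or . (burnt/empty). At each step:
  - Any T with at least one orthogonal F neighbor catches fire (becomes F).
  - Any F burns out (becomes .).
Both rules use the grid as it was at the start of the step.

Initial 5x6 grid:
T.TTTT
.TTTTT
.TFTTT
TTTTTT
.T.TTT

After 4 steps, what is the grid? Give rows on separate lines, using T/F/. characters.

Step 1: 4 trees catch fire, 1 burn out
  T.TTTT
  .TFTTT
  .F.FTT
  TTFTTT
  .T.TTT
Step 2: 6 trees catch fire, 4 burn out
  T.FTTT
  .F.FTT
  ....FT
  TF.FTT
  .T.TTT
Step 3: 7 trees catch fire, 6 burn out
  T..FTT
  ....FT
  .....F
  F...FT
  .F.FTT
Step 4: 4 trees catch fire, 7 burn out
  T...FT
  .....F
  ......
  .....F
  ....FT

T...FT
.....F
......
.....F
....FT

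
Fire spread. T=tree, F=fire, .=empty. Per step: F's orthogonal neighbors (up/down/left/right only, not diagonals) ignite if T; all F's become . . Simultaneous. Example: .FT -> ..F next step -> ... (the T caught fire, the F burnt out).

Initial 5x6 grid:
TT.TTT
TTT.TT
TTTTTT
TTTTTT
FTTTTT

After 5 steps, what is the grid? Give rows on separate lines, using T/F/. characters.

Step 1: 2 trees catch fire, 1 burn out
  TT.TTT
  TTT.TT
  TTTTTT
  FTTTTT
  .FTTTT
Step 2: 3 trees catch fire, 2 burn out
  TT.TTT
  TTT.TT
  FTTTTT
  .FTTTT
  ..FTTT
Step 3: 4 trees catch fire, 3 burn out
  TT.TTT
  FTT.TT
  .FTTTT
  ..FTTT
  ...FTT
Step 4: 5 trees catch fire, 4 burn out
  FT.TTT
  .FT.TT
  ..FTTT
  ...FTT
  ....FT
Step 5: 5 trees catch fire, 5 burn out
  .F.TTT
  ..F.TT
  ...FTT
  ....FT
  .....F

.F.TTT
..F.TT
...FTT
....FT
.....F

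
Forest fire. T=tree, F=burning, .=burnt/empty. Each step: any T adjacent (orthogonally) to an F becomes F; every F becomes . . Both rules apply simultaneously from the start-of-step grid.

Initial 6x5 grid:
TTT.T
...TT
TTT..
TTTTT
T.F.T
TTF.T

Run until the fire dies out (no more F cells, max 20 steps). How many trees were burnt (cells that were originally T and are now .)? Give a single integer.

Answer: 13

Derivation:
Step 1: +2 fires, +2 burnt (F count now 2)
Step 2: +4 fires, +2 burnt (F count now 4)
Step 3: +4 fires, +4 burnt (F count now 4)
Step 4: +2 fires, +4 burnt (F count now 2)
Step 5: +1 fires, +2 burnt (F count now 1)
Step 6: +0 fires, +1 burnt (F count now 0)
Fire out after step 6
Initially T: 19, now '.': 24
Total burnt (originally-T cells now '.'): 13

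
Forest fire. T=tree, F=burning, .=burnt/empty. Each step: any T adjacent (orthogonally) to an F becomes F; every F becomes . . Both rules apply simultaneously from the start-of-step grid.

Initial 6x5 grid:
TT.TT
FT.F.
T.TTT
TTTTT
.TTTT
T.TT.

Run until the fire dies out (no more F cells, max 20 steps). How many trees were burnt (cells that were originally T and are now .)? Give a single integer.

Answer: 20

Derivation:
Step 1: +5 fires, +2 burnt (F count now 5)
Step 2: +6 fires, +5 burnt (F count now 6)
Step 3: +4 fires, +6 burnt (F count now 4)
Step 4: +4 fires, +4 burnt (F count now 4)
Step 5: +1 fires, +4 burnt (F count now 1)
Step 6: +0 fires, +1 burnt (F count now 0)
Fire out after step 6
Initially T: 21, now '.': 29
Total burnt (originally-T cells now '.'): 20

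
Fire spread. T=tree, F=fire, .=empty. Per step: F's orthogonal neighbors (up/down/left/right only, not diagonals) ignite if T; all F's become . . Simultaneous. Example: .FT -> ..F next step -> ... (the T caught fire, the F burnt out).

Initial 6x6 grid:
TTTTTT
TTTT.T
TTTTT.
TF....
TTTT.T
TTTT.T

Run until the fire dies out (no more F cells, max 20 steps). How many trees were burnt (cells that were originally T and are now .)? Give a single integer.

Step 1: +3 fires, +1 burnt (F count now 3)
Step 2: +6 fires, +3 burnt (F count now 6)
Step 3: +7 fires, +6 burnt (F count now 7)
Step 4: +5 fires, +7 burnt (F count now 5)
Step 5: +1 fires, +5 burnt (F count now 1)
Step 6: +1 fires, +1 burnt (F count now 1)
Step 7: +1 fires, +1 burnt (F count now 1)
Step 8: +1 fires, +1 burnt (F count now 1)
Step 9: +0 fires, +1 burnt (F count now 0)
Fire out after step 9
Initially T: 27, now '.': 34
Total burnt (originally-T cells now '.'): 25

Answer: 25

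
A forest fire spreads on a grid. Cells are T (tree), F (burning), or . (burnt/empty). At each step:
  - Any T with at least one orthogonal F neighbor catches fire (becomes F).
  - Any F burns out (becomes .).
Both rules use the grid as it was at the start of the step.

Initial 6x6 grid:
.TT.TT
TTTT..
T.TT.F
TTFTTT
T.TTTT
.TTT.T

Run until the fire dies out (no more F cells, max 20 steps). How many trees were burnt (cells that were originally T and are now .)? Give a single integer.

Answer: 23

Derivation:
Step 1: +5 fires, +2 burnt (F count now 5)
Step 2: +7 fires, +5 burnt (F count now 7)
Step 3: +9 fires, +7 burnt (F count now 9)
Step 4: +2 fires, +9 burnt (F count now 2)
Step 5: +0 fires, +2 burnt (F count now 0)
Fire out after step 5
Initially T: 25, now '.': 34
Total burnt (originally-T cells now '.'): 23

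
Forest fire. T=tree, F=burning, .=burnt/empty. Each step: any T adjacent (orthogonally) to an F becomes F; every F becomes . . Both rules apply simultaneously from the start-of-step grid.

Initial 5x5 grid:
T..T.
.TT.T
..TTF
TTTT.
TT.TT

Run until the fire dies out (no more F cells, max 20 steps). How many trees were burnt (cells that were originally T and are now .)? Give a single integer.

Answer: 13

Derivation:
Step 1: +2 fires, +1 burnt (F count now 2)
Step 2: +2 fires, +2 burnt (F count now 2)
Step 3: +3 fires, +2 burnt (F count now 3)
Step 4: +3 fires, +3 burnt (F count now 3)
Step 5: +2 fires, +3 burnt (F count now 2)
Step 6: +1 fires, +2 burnt (F count now 1)
Step 7: +0 fires, +1 burnt (F count now 0)
Fire out after step 7
Initially T: 15, now '.': 23
Total burnt (originally-T cells now '.'): 13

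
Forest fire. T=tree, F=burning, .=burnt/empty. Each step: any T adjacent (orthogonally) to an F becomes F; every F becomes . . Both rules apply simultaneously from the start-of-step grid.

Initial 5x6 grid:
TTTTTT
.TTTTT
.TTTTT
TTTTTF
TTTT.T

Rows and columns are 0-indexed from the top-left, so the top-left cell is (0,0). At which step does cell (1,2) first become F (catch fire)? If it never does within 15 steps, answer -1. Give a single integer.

Step 1: cell (1,2)='T' (+3 fires, +1 burnt)
Step 2: cell (1,2)='T' (+3 fires, +3 burnt)
Step 3: cell (1,2)='T' (+5 fires, +3 burnt)
Step 4: cell (1,2)='T' (+5 fires, +5 burnt)
Step 5: cell (1,2)='F' (+5 fires, +5 burnt)
  -> target ignites at step 5
Step 6: cell (1,2)='.' (+3 fires, +5 burnt)
Step 7: cell (1,2)='.' (+1 fires, +3 burnt)
Step 8: cell (1,2)='.' (+1 fires, +1 burnt)
Step 9: cell (1,2)='.' (+0 fires, +1 burnt)
  fire out at step 9

5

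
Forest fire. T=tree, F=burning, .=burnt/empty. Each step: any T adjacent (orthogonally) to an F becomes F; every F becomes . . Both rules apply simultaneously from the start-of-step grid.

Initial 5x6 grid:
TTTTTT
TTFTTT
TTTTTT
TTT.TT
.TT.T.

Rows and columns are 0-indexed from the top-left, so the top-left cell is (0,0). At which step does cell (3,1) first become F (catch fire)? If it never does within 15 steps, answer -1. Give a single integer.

Step 1: cell (3,1)='T' (+4 fires, +1 burnt)
Step 2: cell (3,1)='T' (+7 fires, +4 burnt)
Step 3: cell (3,1)='F' (+7 fires, +7 burnt)
  -> target ignites at step 3
Step 4: cell (3,1)='.' (+5 fires, +7 burnt)
Step 5: cell (3,1)='.' (+2 fires, +5 burnt)
Step 6: cell (3,1)='.' (+0 fires, +2 burnt)
  fire out at step 6

3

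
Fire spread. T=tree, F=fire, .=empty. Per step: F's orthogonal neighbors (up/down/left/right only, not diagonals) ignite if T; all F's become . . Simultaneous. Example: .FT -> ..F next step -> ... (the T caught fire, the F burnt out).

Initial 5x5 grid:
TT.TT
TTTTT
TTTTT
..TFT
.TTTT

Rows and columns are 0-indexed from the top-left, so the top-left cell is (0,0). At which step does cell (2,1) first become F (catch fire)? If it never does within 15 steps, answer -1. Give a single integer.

Step 1: cell (2,1)='T' (+4 fires, +1 burnt)
Step 2: cell (2,1)='T' (+5 fires, +4 burnt)
Step 3: cell (2,1)='F' (+5 fires, +5 burnt)
  -> target ignites at step 3
Step 4: cell (2,1)='.' (+3 fires, +5 burnt)
Step 5: cell (2,1)='.' (+2 fires, +3 burnt)
Step 6: cell (2,1)='.' (+1 fires, +2 burnt)
Step 7: cell (2,1)='.' (+0 fires, +1 burnt)
  fire out at step 7

3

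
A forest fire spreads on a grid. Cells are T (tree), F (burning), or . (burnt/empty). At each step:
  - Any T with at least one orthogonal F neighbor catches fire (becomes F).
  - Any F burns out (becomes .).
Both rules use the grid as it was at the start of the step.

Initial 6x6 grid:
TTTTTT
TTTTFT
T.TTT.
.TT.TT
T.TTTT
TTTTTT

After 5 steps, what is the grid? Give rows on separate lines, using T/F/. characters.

Step 1: 4 trees catch fire, 1 burn out
  TTTTFT
  TTTF.F
  T.TTF.
  .TT.TT
  T.TTTT
  TTTTTT
Step 2: 5 trees catch fire, 4 burn out
  TTTF.F
  TTF...
  T.TF..
  .TT.FT
  T.TTTT
  TTTTTT
Step 3: 5 trees catch fire, 5 burn out
  TTF...
  TF....
  T.F...
  .TT..F
  T.TTFT
  TTTTTT
Step 4: 6 trees catch fire, 5 burn out
  TF....
  F.....
  T.....
  .TF...
  T.TF.F
  TTTTFT
Step 5: 6 trees catch fire, 6 burn out
  F.....
  ......
  F.....
  .F....
  T.F...
  TTTF.F

F.....
......
F.....
.F....
T.F...
TTTF.F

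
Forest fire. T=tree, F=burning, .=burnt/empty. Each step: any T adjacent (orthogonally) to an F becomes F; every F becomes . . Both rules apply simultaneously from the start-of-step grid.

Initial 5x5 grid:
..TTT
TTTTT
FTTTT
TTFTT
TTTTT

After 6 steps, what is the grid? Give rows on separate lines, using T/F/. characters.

Step 1: 7 trees catch fire, 2 burn out
  ..TTT
  FTTTT
  .FFTT
  FF.FT
  TTFTT
Step 2: 7 trees catch fire, 7 burn out
  ..TTT
  .FFTT
  ...FT
  ....F
  FF.FT
Step 3: 4 trees catch fire, 7 burn out
  ..FTT
  ...FT
  ....F
  .....
  ....F
Step 4: 2 trees catch fire, 4 burn out
  ...FT
  ....F
  .....
  .....
  .....
Step 5: 1 trees catch fire, 2 burn out
  ....F
  .....
  .....
  .....
  .....
Step 6: 0 trees catch fire, 1 burn out
  .....
  .....
  .....
  .....
  .....

.....
.....
.....
.....
.....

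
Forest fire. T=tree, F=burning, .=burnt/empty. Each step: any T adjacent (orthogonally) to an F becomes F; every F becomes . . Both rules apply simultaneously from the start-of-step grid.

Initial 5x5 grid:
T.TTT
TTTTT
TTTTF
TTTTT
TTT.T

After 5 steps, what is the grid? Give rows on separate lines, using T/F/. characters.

Step 1: 3 trees catch fire, 1 burn out
  T.TTT
  TTTTF
  TTTF.
  TTTTF
  TTT.T
Step 2: 5 trees catch fire, 3 burn out
  T.TTF
  TTTF.
  TTF..
  TTTF.
  TTT.F
Step 3: 4 trees catch fire, 5 burn out
  T.TF.
  TTF..
  TF...
  TTF..
  TTT..
Step 4: 5 trees catch fire, 4 burn out
  T.F..
  TF...
  F....
  TF...
  TTF..
Step 5: 3 trees catch fire, 5 burn out
  T....
  F....
  .....
  F....
  TF...

T....
F....
.....
F....
TF...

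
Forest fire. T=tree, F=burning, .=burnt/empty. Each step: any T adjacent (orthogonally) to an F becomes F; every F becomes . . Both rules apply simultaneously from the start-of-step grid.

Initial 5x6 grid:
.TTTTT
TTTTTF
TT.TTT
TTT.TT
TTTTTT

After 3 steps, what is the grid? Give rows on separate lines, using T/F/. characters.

Step 1: 3 trees catch fire, 1 burn out
  .TTTTF
  TTTTF.
  TT.TTF
  TTT.TT
  TTTTTT
Step 2: 4 trees catch fire, 3 burn out
  .TTTF.
  TTTF..
  TT.TF.
  TTT.TF
  TTTTTT
Step 3: 5 trees catch fire, 4 burn out
  .TTF..
  TTF...
  TT.F..
  TTT.F.
  TTTTTF

.TTF..
TTF...
TT.F..
TTT.F.
TTTTTF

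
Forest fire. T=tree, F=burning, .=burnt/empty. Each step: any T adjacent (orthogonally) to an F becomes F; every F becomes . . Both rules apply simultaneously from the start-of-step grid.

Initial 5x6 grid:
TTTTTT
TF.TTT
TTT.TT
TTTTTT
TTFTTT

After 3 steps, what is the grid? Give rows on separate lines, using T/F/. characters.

Step 1: 6 trees catch fire, 2 burn out
  TFTTTT
  F..TTT
  TFT.TT
  TTFTTT
  TF.FTT
Step 2: 8 trees catch fire, 6 burn out
  F.FTTT
  ...TTT
  F.F.TT
  TF.FTT
  F...FT
Step 3: 4 trees catch fire, 8 burn out
  ...FTT
  ...TTT
  ....TT
  F...FT
  .....F

...FTT
...TTT
....TT
F...FT
.....F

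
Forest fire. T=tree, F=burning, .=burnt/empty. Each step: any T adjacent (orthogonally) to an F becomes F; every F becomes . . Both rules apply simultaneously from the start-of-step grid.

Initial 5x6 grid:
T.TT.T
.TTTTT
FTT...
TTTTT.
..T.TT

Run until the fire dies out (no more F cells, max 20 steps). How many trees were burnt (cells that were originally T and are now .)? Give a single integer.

Step 1: +2 fires, +1 burnt (F count now 2)
Step 2: +3 fires, +2 burnt (F count now 3)
Step 3: +2 fires, +3 burnt (F count now 2)
Step 4: +4 fires, +2 burnt (F count now 4)
Step 5: +3 fires, +4 burnt (F count now 3)
Step 6: +2 fires, +3 burnt (F count now 2)
Step 7: +2 fires, +2 burnt (F count now 2)
Step 8: +0 fires, +2 burnt (F count now 0)
Fire out after step 8
Initially T: 19, now '.': 29
Total burnt (originally-T cells now '.'): 18

Answer: 18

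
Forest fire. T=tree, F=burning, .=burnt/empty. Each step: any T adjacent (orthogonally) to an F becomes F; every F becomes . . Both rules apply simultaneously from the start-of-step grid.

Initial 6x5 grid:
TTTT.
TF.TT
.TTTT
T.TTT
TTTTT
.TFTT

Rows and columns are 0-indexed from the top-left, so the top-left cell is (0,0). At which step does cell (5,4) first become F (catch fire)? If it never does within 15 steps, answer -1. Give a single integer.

Step 1: cell (5,4)='T' (+6 fires, +2 burnt)
Step 2: cell (5,4)='F' (+7 fires, +6 burnt)
  -> target ignites at step 2
Step 3: cell (5,4)='.' (+5 fires, +7 burnt)
Step 4: cell (5,4)='.' (+4 fires, +5 burnt)
Step 5: cell (5,4)='.' (+1 fires, +4 burnt)
Step 6: cell (5,4)='.' (+0 fires, +1 burnt)
  fire out at step 6

2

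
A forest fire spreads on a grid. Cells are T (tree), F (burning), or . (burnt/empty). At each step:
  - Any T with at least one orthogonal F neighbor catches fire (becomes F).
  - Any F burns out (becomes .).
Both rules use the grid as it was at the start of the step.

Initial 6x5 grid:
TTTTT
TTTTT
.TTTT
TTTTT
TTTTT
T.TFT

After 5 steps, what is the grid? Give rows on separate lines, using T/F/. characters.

Step 1: 3 trees catch fire, 1 burn out
  TTTTT
  TTTTT
  .TTTT
  TTTTT
  TTTFT
  T.F.F
Step 2: 3 trees catch fire, 3 burn out
  TTTTT
  TTTTT
  .TTTT
  TTTFT
  TTF.F
  T....
Step 3: 4 trees catch fire, 3 burn out
  TTTTT
  TTTTT
  .TTFT
  TTF.F
  TF...
  T....
Step 4: 5 trees catch fire, 4 burn out
  TTTTT
  TTTFT
  .TF.F
  TF...
  F....
  T....
Step 5: 6 trees catch fire, 5 burn out
  TTTFT
  TTF.F
  .F...
  F....
  .....
  F....

TTTFT
TTF.F
.F...
F....
.....
F....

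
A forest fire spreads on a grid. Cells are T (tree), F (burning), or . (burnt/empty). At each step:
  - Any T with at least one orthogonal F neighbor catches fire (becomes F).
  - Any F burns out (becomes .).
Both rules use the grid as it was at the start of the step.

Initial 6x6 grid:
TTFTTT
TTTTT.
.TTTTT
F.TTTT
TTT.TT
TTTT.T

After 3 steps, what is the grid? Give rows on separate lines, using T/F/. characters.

Step 1: 4 trees catch fire, 2 burn out
  TF.FTT
  TTFTT.
  .TTTTT
  ..TTTT
  FTT.TT
  TTTT.T
Step 2: 7 trees catch fire, 4 burn out
  F...FT
  TF.FT.
  .TFTTT
  ..TTTT
  .FT.TT
  FTTT.T
Step 3: 8 trees catch fire, 7 burn out
  .....F
  F...F.
  .F.FTT
  ..FTTT
  ..F.TT
  .FTT.T

.....F
F...F.
.F.FTT
..FTTT
..F.TT
.FTT.T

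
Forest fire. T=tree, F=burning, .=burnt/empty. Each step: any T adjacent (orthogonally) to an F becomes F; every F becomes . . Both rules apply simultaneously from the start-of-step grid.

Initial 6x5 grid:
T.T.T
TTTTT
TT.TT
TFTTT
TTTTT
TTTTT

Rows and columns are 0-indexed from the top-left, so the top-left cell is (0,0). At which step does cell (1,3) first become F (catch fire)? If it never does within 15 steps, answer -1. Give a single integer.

Step 1: cell (1,3)='T' (+4 fires, +1 burnt)
Step 2: cell (1,3)='T' (+6 fires, +4 burnt)
Step 3: cell (1,3)='T' (+7 fires, +6 burnt)
Step 4: cell (1,3)='F' (+6 fires, +7 burnt)
  -> target ignites at step 4
Step 5: cell (1,3)='.' (+2 fires, +6 burnt)
Step 6: cell (1,3)='.' (+1 fires, +2 burnt)
Step 7: cell (1,3)='.' (+0 fires, +1 burnt)
  fire out at step 7

4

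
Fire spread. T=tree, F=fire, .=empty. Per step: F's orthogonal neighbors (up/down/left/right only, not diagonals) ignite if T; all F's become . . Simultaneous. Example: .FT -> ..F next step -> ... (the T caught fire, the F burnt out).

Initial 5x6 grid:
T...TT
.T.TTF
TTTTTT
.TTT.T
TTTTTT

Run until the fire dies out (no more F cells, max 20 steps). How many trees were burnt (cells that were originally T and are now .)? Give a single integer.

Answer: 21

Derivation:
Step 1: +3 fires, +1 burnt (F count now 3)
Step 2: +4 fires, +3 burnt (F count now 4)
Step 3: +2 fires, +4 burnt (F count now 2)
Step 4: +3 fires, +2 burnt (F count now 3)
Step 5: +3 fires, +3 burnt (F count now 3)
Step 6: +4 fires, +3 burnt (F count now 4)
Step 7: +1 fires, +4 burnt (F count now 1)
Step 8: +1 fires, +1 burnt (F count now 1)
Step 9: +0 fires, +1 burnt (F count now 0)
Fire out after step 9
Initially T: 22, now '.': 29
Total burnt (originally-T cells now '.'): 21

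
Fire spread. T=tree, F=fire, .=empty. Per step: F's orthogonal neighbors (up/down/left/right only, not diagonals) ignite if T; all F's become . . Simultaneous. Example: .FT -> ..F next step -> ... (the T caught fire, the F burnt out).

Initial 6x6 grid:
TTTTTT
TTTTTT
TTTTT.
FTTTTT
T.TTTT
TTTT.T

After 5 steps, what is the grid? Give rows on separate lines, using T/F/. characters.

Step 1: 3 trees catch fire, 1 burn out
  TTTTTT
  TTTTTT
  FTTTT.
  .FTTTT
  F.TTTT
  TTTT.T
Step 2: 4 trees catch fire, 3 burn out
  TTTTTT
  FTTTTT
  .FTTT.
  ..FTTT
  ..TTTT
  FTTT.T
Step 3: 6 trees catch fire, 4 burn out
  FTTTTT
  .FTTTT
  ..FTT.
  ...FTT
  ..FTTT
  .FTT.T
Step 4: 6 trees catch fire, 6 burn out
  .FTTTT
  ..FTTT
  ...FT.
  ....FT
  ...FTT
  ..FT.T
Step 5: 6 trees catch fire, 6 burn out
  ..FTTT
  ...FTT
  ....F.
  .....F
  ....FT
  ...F.T

..FTTT
...FTT
....F.
.....F
....FT
...F.T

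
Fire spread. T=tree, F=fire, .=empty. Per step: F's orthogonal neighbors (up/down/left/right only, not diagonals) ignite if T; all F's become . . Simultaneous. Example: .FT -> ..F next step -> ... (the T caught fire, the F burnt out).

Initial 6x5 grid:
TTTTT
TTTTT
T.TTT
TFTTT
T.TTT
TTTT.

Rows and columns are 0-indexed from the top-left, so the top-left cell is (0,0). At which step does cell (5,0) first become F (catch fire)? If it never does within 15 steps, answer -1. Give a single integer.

Step 1: cell (5,0)='T' (+2 fires, +1 burnt)
Step 2: cell (5,0)='T' (+5 fires, +2 burnt)
Step 3: cell (5,0)='F' (+7 fires, +5 burnt)
  -> target ignites at step 3
Step 4: cell (5,0)='.' (+8 fires, +7 burnt)
Step 5: cell (5,0)='.' (+3 fires, +8 burnt)
Step 6: cell (5,0)='.' (+1 fires, +3 burnt)
Step 7: cell (5,0)='.' (+0 fires, +1 burnt)
  fire out at step 7

3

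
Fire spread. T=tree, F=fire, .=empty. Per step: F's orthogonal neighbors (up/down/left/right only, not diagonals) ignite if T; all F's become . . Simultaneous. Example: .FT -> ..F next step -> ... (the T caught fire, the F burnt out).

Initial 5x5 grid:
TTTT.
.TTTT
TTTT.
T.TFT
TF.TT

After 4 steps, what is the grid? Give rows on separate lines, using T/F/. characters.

Step 1: 5 trees catch fire, 2 burn out
  TTTT.
  .TTTT
  TTTF.
  T.F.F
  F..FT
Step 2: 4 trees catch fire, 5 burn out
  TTTT.
  .TTFT
  TTF..
  F....
  ....F
Step 3: 5 trees catch fire, 4 burn out
  TTTF.
  .TF.F
  FF...
  .....
  .....
Step 4: 2 trees catch fire, 5 burn out
  TTF..
  .F...
  .....
  .....
  .....

TTF..
.F...
.....
.....
.....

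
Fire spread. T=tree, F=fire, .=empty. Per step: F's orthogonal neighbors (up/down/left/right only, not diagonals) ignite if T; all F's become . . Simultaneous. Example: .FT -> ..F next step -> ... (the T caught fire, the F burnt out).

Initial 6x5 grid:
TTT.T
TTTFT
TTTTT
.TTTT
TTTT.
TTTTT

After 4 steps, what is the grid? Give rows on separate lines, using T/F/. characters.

Step 1: 3 trees catch fire, 1 burn out
  TTT.T
  TTF.F
  TTTFT
  .TTTT
  TTTT.
  TTTTT
Step 2: 6 trees catch fire, 3 burn out
  TTF.F
  TF...
  TTF.F
  .TTFT
  TTTT.
  TTTTT
Step 3: 6 trees catch fire, 6 burn out
  TF...
  F....
  TF...
  .TF.F
  TTTF.
  TTTTT
Step 4: 5 trees catch fire, 6 burn out
  F....
  .....
  F....
  .F...
  TTF..
  TTTFT

F....
.....
F....
.F...
TTF..
TTTFT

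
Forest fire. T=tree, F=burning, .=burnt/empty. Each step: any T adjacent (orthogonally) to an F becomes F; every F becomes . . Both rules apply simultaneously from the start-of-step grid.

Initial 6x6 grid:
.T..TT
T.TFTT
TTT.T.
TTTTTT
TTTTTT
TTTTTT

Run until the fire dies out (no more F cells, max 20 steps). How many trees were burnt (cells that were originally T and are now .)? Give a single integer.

Step 1: +2 fires, +1 burnt (F count now 2)
Step 2: +4 fires, +2 burnt (F count now 4)
Step 3: +4 fires, +4 burnt (F count now 4)
Step 4: +6 fires, +4 burnt (F count now 6)
Step 5: +7 fires, +6 burnt (F count now 7)
Step 6: +4 fires, +7 burnt (F count now 4)
Step 7: +1 fires, +4 burnt (F count now 1)
Step 8: +0 fires, +1 burnt (F count now 0)
Fire out after step 8
Initially T: 29, now '.': 35
Total burnt (originally-T cells now '.'): 28

Answer: 28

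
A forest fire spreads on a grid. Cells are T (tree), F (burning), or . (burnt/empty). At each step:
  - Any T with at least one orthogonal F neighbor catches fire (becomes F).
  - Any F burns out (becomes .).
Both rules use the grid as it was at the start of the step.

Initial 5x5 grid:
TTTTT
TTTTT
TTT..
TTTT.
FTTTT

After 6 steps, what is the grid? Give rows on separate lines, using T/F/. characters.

Step 1: 2 trees catch fire, 1 burn out
  TTTTT
  TTTTT
  TTT..
  FTTT.
  .FTTT
Step 2: 3 trees catch fire, 2 burn out
  TTTTT
  TTTTT
  FTT..
  .FTT.
  ..FTT
Step 3: 4 trees catch fire, 3 burn out
  TTTTT
  FTTTT
  .FT..
  ..FT.
  ...FT
Step 4: 5 trees catch fire, 4 burn out
  FTTTT
  .FTTT
  ..F..
  ...F.
  ....F
Step 5: 2 trees catch fire, 5 burn out
  .FTTT
  ..FTT
  .....
  .....
  .....
Step 6: 2 trees catch fire, 2 burn out
  ..FTT
  ...FT
  .....
  .....
  .....

..FTT
...FT
.....
.....
.....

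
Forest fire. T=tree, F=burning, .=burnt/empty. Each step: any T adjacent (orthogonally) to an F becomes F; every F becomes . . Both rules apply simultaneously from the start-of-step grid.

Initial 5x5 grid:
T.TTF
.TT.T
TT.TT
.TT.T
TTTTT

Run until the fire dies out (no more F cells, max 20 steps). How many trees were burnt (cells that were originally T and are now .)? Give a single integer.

Answer: 17

Derivation:
Step 1: +2 fires, +1 burnt (F count now 2)
Step 2: +2 fires, +2 burnt (F count now 2)
Step 3: +3 fires, +2 burnt (F count now 3)
Step 4: +2 fires, +3 burnt (F count now 2)
Step 5: +2 fires, +2 burnt (F count now 2)
Step 6: +3 fires, +2 burnt (F count now 3)
Step 7: +2 fires, +3 burnt (F count now 2)
Step 8: +1 fires, +2 burnt (F count now 1)
Step 9: +0 fires, +1 burnt (F count now 0)
Fire out after step 9
Initially T: 18, now '.': 24
Total burnt (originally-T cells now '.'): 17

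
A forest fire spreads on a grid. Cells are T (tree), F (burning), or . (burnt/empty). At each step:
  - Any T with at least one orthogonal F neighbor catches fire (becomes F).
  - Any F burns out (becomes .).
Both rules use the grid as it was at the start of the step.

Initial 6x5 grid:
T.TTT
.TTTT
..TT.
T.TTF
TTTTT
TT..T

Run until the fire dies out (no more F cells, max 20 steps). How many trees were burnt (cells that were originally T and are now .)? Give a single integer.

Answer: 20

Derivation:
Step 1: +2 fires, +1 burnt (F count now 2)
Step 2: +4 fires, +2 burnt (F count now 4)
Step 3: +3 fires, +4 burnt (F count now 3)
Step 4: +4 fires, +3 burnt (F count now 4)
Step 5: +5 fires, +4 burnt (F count now 5)
Step 6: +2 fires, +5 burnt (F count now 2)
Step 7: +0 fires, +2 burnt (F count now 0)
Fire out after step 7
Initially T: 21, now '.': 29
Total burnt (originally-T cells now '.'): 20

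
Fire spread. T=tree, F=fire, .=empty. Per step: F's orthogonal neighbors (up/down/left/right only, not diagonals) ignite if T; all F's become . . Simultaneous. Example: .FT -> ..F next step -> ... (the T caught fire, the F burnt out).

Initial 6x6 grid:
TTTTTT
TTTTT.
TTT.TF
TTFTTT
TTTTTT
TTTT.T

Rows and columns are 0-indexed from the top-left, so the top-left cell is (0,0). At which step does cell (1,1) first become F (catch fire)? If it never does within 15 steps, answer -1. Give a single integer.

Step 1: cell (1,1)='T' (+6 fires, +2 burnt)
Step 2: cell (1,1)='T' (+9 fires, +6 burnt)
Step 3: cell (1,1)='F' (+10 fires, +9 burnt)
  -> target ignites at step 3
Step 4: cell (1,1)='.' (+5 fires, +10 burnt)
Step 5: cell (1,1)='.' (+1 fires, +5 burnt)
Step 6: cell (1,1)='.' (+0 fires, +1 burnt)
  fire out at step 6

3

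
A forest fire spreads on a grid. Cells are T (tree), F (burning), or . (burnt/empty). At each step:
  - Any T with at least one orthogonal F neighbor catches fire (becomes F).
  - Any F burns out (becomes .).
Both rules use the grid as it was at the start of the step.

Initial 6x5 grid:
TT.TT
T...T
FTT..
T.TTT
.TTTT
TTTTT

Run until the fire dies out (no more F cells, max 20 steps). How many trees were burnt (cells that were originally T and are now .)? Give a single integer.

Answer: 18

Derivation:
Step 1: +3 fires, +1 burnt (F count now 3)
Step 2: +2 fires, +3 burnt (F count now 2)
Step 3: +2 fires, +2 burnt (F count now 2)
Step 4: +2 fires, +2 burnt (F count now 2)
Step 5: +4 fires, +2 burnt (F count now 4)
Step 6: +3 fires, +4 burnt (F count now 3)
Step 7: +2 fires, +3 burnt (F count now 2)
Step 8: +0 fires, +2 burnt (F count now 0)
Fire out after step 8
Initially T: 21, now '.': 27
Total burnt (originally-T cells now '.'): 18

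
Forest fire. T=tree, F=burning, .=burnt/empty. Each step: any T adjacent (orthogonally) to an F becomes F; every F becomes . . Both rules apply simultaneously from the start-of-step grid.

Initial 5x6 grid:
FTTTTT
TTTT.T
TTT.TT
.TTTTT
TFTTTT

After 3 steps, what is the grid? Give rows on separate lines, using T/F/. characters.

Step 1: 5 trees catch fire, 2 burn out
  .FTTTT
  FTTT.T
  TTT.TT
  .FTTTT
  F.FTTT
Step 2: 6 trees catch fire, 5 burn out
  ..FTTT
  .FTT.T
  FFT.TT
  ..FTTT
  ...FTT
Step 3: 5 trees catch fire, 6 burn out
  ...FTT
  ..FT.T
  ..F.TT
  ...FTT
  ....FT

...FTT
..FT.T
..F.TT
...FTT
....FT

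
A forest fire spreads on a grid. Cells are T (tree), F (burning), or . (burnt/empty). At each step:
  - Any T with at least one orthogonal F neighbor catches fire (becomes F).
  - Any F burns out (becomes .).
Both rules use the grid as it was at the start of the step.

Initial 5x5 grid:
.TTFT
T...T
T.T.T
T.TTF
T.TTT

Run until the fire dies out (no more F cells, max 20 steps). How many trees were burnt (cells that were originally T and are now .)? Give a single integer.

Answer: 11

Derivation:
Step 1: +5 fires, +2 burnt (F count now 5)
Step 2: +4 fires, +5 burnt (F count now 4)
Step 3: +2 fires, +4 burnt (F count now 2)
Step 4: +0 fires, +2 burnt (F count now 0)
Fire out after step 4
Initially T: 15, now '.': 21
Total burnt (originally-T cells now '.'): 11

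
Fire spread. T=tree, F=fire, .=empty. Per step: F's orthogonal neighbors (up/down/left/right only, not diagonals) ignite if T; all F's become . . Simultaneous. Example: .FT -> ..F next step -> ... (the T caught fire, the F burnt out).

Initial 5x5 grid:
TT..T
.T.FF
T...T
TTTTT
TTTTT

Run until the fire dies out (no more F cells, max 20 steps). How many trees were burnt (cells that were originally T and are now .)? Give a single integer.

Answer: 13

Derivation:
Step 1: +2 fires, +2 burnt (F count now 2)
Step 2: +1 fires, +2 burnt (F count now 1)
Step 3: +2 fires, +1 burnt (F count now 2)
Step 4: +2 fires, +2 burnt (F count now 2)
Step 5: +2 fires, +2 burnt (F count now 2)
Step 6: +2 fires, +2 burnt (F count now 2)
Step 7: +2 fires, +2 burnt (F count now 2)
Step 8: +0 fires, +2 burnt (F count now 0)
Fire out after step 8
Initially T: 16, now '.': 22
Total burnt (originally-T cells now '.'): 13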